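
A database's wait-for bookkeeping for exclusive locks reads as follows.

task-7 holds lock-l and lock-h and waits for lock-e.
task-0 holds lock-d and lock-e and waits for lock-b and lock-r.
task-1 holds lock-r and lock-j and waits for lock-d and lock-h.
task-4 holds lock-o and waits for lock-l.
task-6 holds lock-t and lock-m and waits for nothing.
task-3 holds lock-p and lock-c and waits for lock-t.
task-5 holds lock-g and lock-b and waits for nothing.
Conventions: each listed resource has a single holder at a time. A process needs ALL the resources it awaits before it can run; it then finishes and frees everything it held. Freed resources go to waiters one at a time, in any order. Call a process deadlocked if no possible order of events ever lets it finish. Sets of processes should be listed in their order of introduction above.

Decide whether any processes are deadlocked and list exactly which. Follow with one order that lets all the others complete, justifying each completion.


Deadlocked: task-7, task-0, task-1 and task-4.
Key observation: the knot is the closed ring of waits task-7 -> task-0 -> task-1 -> task-7; task-4 waits into the deadlock from upstream.
A valid finishing order for the others: task-6, task-5, task-3.
Check, step by step:
  run task-6 (it waits on nothing); releases lock-t and lock-m
  run task-5 (it waits on nothing); releases lock-g and lock-b
  task-3: everything it awaited (lock-t) is free; runs, freeing lock-p and lock-c


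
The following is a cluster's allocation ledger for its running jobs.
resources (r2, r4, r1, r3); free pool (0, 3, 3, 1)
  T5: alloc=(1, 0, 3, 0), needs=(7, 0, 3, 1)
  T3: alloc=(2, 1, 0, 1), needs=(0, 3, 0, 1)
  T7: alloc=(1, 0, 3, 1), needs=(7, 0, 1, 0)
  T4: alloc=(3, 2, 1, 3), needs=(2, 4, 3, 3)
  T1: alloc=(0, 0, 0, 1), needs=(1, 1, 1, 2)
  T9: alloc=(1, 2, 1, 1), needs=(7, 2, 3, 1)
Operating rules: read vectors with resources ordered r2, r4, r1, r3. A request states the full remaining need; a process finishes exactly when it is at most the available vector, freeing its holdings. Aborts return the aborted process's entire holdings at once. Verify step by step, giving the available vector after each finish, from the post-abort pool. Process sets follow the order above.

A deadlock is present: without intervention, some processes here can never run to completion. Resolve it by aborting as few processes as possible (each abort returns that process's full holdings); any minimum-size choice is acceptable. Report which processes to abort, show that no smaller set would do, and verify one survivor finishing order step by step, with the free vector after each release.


Abort T7 and T9.
Key observation: no ordering could ever have run T5 before the abort of T7 and T9; with (2, 2, 4, 2) back in the pool it fits at step 4.
Minimality, checking each single-abort alternative: T5 alone leaves T7 blocked (short on r2); T3 alone leaves T5 blocked (short on r2); T7 alone leaves T5 blocked (short on r2); T4 alone leaves T5 blocked (short on r2); T1 alone leaves T5 blocked (short on r2); T9 alone leaves T5 blocked (short on r2).
Survivors finish in the order: T1, T3, T4, T5. Walking it through (pool after the aborts first):
  pool = (2, 5, 7, 3)
  run T1 (needs (1, 1, 1, 2), free (2, 5, 7, 3)); after release of (0, 0, 0, 1) the pool is (2, 5, 7, 4)
  run T3 (needs (0, 3, 0, 1), free (2, 5, 7, 4)); after release of (2, 1, 0, 1) the pool is (4, 6, 7, 5)
  run T4 (needs (2, 4, 3, 3), free (4, 6, 7, 5)); after release of (3, 2, 1, 3) the pool is (7, 8, 8, 8)
  run T5 (needs (7, 0, 3, 1), free (7, 8, 8, 8)); after release of (1, 0, 3, 0) the pool is (8, 8, 11, 8)


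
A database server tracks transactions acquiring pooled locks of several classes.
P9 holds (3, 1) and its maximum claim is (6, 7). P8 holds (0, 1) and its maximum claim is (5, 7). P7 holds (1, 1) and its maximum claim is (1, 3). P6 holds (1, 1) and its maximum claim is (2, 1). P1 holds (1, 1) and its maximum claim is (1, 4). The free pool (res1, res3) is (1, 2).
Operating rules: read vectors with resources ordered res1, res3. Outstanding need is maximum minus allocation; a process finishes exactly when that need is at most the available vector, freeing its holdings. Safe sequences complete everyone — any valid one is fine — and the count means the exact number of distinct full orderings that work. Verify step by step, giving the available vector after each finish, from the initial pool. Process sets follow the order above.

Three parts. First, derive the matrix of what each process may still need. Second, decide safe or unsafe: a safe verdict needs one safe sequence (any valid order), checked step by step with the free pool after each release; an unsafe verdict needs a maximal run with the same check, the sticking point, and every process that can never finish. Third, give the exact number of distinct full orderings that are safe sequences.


(1) Remaining need (order res1, res3):
  P9: (3, 6)
  P8: (5, 6)
  P7: (0, 2)
  P6: (1, 0)
  P1: (0, 3)
(2) UNSAFE.
Key observation: no order helps: past P7, P1, P6, the free pool tops out at (4, 5), below what each blocked process needs in res3.
A maximal execution: P7, P1, P6 — then nothing else fits. Walking it through:
  pool = (1, 2)
  run P7 (needs (0, 2), free (1, 2)); after release of (1, 1) the pool is (2, 3)
  run P1 (needs (0, 3), free (2, 3)); after release of (1, 1) the pool is (3, 4)
  run P6 (needs (1, 0), free (3, 4)); after release of (1, 1) the pool is (4, 5)
  P9 cannot run: need (3, 6) vs free (4, 5) (insufficient res3)
  P8 cannot run: need (5, 6) vs free (4, 5) (insufficient res1 and res3)
Permanently blocked: P9 and P8.
(3) The exact count: 0 of the possible complete orderings are safe sequences.


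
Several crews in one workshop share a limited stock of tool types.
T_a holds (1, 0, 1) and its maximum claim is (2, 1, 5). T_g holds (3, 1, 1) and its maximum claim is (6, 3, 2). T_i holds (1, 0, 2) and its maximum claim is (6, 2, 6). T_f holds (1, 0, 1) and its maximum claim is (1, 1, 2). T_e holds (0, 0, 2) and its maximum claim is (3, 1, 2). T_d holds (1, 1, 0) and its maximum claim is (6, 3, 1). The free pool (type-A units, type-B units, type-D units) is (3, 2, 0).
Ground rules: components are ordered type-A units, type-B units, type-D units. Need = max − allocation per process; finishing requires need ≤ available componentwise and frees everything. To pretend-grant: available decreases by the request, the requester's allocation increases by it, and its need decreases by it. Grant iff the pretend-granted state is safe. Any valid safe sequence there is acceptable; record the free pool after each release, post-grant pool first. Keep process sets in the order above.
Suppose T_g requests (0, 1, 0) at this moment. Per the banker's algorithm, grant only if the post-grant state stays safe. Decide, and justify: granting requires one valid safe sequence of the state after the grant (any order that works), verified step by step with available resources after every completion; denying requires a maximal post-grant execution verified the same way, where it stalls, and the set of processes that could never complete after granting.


GRANT. The post-grant state is safe; one safe sequence: T_e, T_g, T_d, T_f, T_a, T_i.
Key observation: the grant leaves (3, 1, 0) free — enough for T_e, whose release restarts the cascade.
Step-by-step check of the post-grant state:
  pool = (3, 1, 0)
  T_e needs (3, 1, 0) <= (3, 1, 0) -> finishes; pool += (0, 0, 2) = (3, 1, 2)
  T_g needs (3, 1, 1) <= (3, 1, 2) -> finishes; pool += (3, 2, 1) = (6, 3, 3)
  T_d needs (5, 2, 1) <= (6, 3, 3) -> finishes; pool += (1, 1, 0) = (7, 4, 3)
  T_f needs (0, 1, 1) <= (7, 4, 3) -> finishes; pool += (1, 0, 1) = (8, 4, 4)
  T_a needs (1, 1, 4) <= (8, 4, 4) -> finishes; pool += (1, 0, 1) = (9, 4, 5)
  T_i needs (5, 2, 4) <= (9, 4, 5) -> finishes; pool += (1, 0, 2) = (10, 4, 7)


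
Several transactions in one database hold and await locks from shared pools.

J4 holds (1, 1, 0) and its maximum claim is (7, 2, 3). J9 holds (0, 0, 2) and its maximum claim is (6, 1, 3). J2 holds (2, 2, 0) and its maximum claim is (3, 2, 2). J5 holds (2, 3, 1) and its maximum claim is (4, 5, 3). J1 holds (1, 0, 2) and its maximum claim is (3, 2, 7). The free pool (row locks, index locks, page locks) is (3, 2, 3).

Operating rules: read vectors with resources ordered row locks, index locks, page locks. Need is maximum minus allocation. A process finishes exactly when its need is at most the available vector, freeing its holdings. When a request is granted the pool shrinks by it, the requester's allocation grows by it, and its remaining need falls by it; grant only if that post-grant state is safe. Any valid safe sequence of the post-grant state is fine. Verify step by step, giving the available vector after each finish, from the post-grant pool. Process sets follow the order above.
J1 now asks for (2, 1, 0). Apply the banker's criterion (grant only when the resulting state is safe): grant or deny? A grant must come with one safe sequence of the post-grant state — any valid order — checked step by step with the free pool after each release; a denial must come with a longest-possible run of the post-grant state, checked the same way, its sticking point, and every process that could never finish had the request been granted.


DENY — the pretend-granted state is unsafe.
Key observation: after J2, J5 the pool peaks at (5, 6, 4), and each blocked process is short somewhere: J4 on row locks; J9 on row locks; J1 on page locks.
Pretend the grant happened; the run J2, J5 goes as far as possible. Walking it through:
  pool = (1, 1, 3)
  run J2 (needs (1, 0, 2), free (1, 1, 3)); after release of (2, 2, 0) the pool is (3, 3, 3)
  run J5 (needs (2, 2, 2), free (3, 3, 3)); after release of (2, 3, 1) the pool is (5, 6, 4)
  blocked: J4 wants (6, 1, 3), pool (5, 6, 4) — not enough row locks
  blocked: J9 wants (6, 1, 1), pool (5, 6, 4) — not enough row locks
  blocked: J1 wants (0, 1, 5), pool (5, 6, 4) — not enough page locks
Post-grant, the permanently blocked set is J4, J9 and J1.


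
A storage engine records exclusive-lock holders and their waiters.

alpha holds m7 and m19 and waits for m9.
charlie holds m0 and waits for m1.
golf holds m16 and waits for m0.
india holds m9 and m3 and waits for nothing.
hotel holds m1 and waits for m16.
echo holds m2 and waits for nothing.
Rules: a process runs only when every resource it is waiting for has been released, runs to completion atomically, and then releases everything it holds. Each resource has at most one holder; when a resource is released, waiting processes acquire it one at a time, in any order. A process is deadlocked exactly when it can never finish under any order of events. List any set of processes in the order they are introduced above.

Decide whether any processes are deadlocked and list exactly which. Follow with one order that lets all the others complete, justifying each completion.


The deadlocked set is charlie, golf and hotel.
Key observation: the wait chain closes on itself along charlie -> hotel -> golf -> charlie; no other process is dragged down with it.
A valid finishing order for the others: india, echo, alpha.
Check, step by step:
  run india (it waits on nothing); releases m9 and m3
  run echo (it waits on nothing); releases m2
  alpha: everything it awaited (m9) is free; runs, freeing m7 and m19


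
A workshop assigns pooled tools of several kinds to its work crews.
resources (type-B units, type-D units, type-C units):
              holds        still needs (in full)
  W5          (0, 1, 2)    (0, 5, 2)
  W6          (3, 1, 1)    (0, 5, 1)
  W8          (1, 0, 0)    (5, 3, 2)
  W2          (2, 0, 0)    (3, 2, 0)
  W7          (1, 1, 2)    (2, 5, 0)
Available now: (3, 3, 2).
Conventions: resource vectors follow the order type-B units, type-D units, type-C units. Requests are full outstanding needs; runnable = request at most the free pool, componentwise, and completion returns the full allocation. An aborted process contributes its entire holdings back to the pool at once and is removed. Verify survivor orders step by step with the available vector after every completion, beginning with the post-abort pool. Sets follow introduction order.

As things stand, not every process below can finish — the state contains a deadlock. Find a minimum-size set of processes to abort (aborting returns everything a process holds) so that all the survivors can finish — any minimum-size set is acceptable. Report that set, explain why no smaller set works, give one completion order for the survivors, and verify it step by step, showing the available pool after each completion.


Abort W5 and W6.
Key observation: aborting W5 and W6 returns (3, 2, 3), and W7 — hopeless before — runs at step 2 with the returned capacity in the pool.
Minimality, checking each single-abort alternative: W5 alone leaves W6 blocked (short on type-D units); W6 alone leaves W5 blocked (short on type-D units); W8 alone leaves W5 blocked (short on type-D units); W2 alone leaves W5 blocked (short on type-D units); W7 alone leaves W5 blocked (short on type-D units).
Survivors finish in the order: W2, W7, W8. Step-by-step check (pool after the aborts first):
  pool = (6, 5, 5)
  W2: need (3, 2, 0) fits (6, 5, 5); releases (2, 0, 0), pool now (8, 5, 5)
  W7: need (2, 5, 0) fits (8, 5, 5); releases (1, 1, 2), pool now (9, 6, 7)
  W8: need (5, 3, 2) fits (9, 6, 7); releases (1, 0, 0), pool now (10, 6, 7)


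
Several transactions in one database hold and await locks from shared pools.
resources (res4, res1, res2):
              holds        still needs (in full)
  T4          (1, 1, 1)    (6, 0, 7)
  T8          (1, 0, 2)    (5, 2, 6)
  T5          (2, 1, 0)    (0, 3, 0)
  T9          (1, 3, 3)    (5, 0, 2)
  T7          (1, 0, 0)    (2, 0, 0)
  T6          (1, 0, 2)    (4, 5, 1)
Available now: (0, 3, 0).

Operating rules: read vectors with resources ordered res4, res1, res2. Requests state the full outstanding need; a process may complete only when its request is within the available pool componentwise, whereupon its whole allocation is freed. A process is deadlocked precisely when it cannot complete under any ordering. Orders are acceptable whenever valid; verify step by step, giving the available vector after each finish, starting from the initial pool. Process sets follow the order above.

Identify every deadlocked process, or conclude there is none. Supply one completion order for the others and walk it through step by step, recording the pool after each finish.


Deadlocked: T4, T8, T9 and T6.
Key observation: even finishing T5, T7 leaves just (3, 4, 0) free — too little res4 for any of the remaining processes.
A valid finishing order for the others: T5, T7. Walking it through:
  pool = (0, 3, 0)
  T5 needs (0, 3, 0) <= (0, 3, 0) -> finishes; pool += (2, 1, 0) = (2, 4, 0)
  T7 needs (2, 0, 0) <= (2, 4, 0) -> finishes; pool += (1, 0, 0) = (3, 4, 0)
None of the blocked processes ever fits:
  blocked: T4 wants (6, 0, 7), pool (3, 4, 0) — not enough res4 and res2
  blocked: T8 wants (5, 2, 6), pool (3, 4, 0) — not enough res4 and res2
  blocked: T9 wants (5, 0, 2), pool (3, 4, 0) — not enough res4 and res2
  blocked: T6 wants (4, 5, 1), pool (3, 4, 0) — not enough res4, res1 and res2


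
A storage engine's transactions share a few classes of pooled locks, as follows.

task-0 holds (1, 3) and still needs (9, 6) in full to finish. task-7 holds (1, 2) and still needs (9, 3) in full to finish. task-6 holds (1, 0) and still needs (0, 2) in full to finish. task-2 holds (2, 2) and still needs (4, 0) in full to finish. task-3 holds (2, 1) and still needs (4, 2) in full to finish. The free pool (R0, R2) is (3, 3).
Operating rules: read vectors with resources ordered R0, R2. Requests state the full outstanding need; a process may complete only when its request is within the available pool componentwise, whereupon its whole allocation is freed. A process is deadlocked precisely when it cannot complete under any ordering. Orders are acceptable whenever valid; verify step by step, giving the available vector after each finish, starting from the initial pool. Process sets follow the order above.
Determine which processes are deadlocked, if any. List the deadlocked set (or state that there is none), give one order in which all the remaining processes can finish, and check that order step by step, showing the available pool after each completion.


The deadlocked set is task-0 and task-7.
Key observation: once task-6, task-3, task-2 finish, the pool peaks at (8, 6) — and every remaining process still needs more R0 than that.
One completion order for the rest: task-6, task-3, task-2. Step-by-step check:
  pool = (3, 3)
  run task-6 (needs (0, 2), free (3, 3)); after release of (1, 0) the pool is (4, 3)
  run task-3 (needs (4, 2), free (4, 3)); after release of (2, 1) the pool is (6, 4)
  run task-2 (needs (4, 0), free (6, 4)); after release of (2, 2) the pool is (8, 6)
The blocked processes can never fit:
  task-0 still needs (9, 6) but only (8, 6) is free — short on R0
  task-7 still needs (9, 3) but only (8, 6) is free — short on R0


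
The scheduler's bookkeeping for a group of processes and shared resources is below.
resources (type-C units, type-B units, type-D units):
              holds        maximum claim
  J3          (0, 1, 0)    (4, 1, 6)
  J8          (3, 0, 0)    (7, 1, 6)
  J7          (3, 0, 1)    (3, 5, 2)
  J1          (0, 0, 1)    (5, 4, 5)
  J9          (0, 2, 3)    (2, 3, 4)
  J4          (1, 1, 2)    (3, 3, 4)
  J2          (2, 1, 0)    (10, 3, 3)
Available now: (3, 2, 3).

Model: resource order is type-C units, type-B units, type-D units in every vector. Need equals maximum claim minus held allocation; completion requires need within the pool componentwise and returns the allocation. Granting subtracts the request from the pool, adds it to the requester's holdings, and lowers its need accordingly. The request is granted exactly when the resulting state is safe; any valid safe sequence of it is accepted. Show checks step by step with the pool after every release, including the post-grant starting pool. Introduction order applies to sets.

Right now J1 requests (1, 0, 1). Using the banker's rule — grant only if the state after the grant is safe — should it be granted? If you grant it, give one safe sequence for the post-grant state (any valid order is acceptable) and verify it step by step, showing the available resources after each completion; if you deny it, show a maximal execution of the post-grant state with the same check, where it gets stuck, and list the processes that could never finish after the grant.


GRANT: granting preserves safety; a valid post-grant sequence is J9, J4, J7, J3, J8, J2, J1.
Key observation: even at the reduced pool (2, 2, 2), J9 fits immediately, so safety survives the grant.
Check on the post-grant state, step by step:
  pool = (2, 2, 2)
  run J9 (needs (2, 1, 1), free (2, 2, 2)); after release of (0, 2, 3) the pool is (2, 4, 5)
  run J4 (needs (2, 2, 2), free (2, 4, 5)); after release of (1, 1, 2) the pool is (3, 5, 7)
  run J7 (needs (0, 5, 1), free (3, 5, 7)); after release of (3, 0, 1) the pool is (6, 5, 8)
  run J3 (needs (4, 0, 6), free (6, 5, 8)); after release of (0, 1, 0) the pool is (6, 6, 8)
  run J8 (needs (4, 1, 6), free (6, 6, 8)); after release of (3, 0, 0) the pool is (9, 6, 8)
  run J2 (needs (8, 2, 3), free (9, 6, 8)); after release of (2, 1, 0) the pool is (11, 7, 8)
  run J1 (needs (4, 4, 3), free (11, 7, 8)); after release of (1, 0, 2) the pool is (12, 7, 10)


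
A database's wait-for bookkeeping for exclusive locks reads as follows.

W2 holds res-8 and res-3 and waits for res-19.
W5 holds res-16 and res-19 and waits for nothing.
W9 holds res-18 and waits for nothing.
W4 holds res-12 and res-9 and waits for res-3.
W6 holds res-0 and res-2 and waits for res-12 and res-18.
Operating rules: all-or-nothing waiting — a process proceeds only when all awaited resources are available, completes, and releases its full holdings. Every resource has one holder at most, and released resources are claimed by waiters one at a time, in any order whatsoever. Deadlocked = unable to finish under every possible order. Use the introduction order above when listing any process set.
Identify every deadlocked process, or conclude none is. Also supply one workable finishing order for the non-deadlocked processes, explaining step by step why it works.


Nothing here is deadlocked.
Key observation: the waits form no ring: some process can always run, and its releases unblock the others one by one.
A valid finishing order for the others: W9, W5, W2, W4, W6.
Walking it through:
  W9 waits on nothing -> runs at once and releases res-18
  W5 waits on nothing -> runs at once and releases res-16 and res-19
  W2: everything it awaited (res-19) is free; runs, freeing res-8 and res-3
  W4: everything it awaited (res-3) is free; runs, freeing res-12 and res-9
  W6: everything it awaited (res-12 and res-18) is free; runs, freeing res-0 and res-2


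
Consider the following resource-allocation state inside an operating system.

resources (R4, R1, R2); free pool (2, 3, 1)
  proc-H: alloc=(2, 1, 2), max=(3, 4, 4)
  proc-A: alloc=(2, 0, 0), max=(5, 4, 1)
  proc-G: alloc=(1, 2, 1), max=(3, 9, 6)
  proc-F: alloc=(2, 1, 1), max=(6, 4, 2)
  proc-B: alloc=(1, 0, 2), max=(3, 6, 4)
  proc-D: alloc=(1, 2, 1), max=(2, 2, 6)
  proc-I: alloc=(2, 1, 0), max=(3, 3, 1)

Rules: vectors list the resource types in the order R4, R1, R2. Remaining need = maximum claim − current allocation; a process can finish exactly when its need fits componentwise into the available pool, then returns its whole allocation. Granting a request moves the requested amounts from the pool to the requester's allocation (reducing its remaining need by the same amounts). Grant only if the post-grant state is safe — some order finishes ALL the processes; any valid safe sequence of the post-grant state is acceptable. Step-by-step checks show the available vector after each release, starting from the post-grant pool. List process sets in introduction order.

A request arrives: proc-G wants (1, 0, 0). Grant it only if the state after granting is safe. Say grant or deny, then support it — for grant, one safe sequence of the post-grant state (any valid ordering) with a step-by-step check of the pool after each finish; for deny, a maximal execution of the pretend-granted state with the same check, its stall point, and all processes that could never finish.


GRANT. The post-grant state is safe; one safe sequence: proc-I, proc-A, proc-F, proc-H, proc-B, proc-D, proc-G.
Key observation: the grant leaves (1, 3, 1) free — enough for proc-I, whose release restarts the cascade.
Check on the post-grant state, step by step:
  pool = (1, 3, 1)
  proc-I: need (1, 2, 1) fits (1, 3, 1); releases (2, 1, 0), pool now (3, 4, 1)
  proc-A: need (3, 4, 1) fits (3, 4, 1); releases (2, 0, 0), pool now (5, 4, 1)
  proc-F: need (4, 3, 1) fits (5, 4, 1); releases (2, 1, 1), pool now (7, 5, 2)
  proc-H: need (1, 3, 2) fits (7, 5, 2); releases (2, 1, 2), pool now (9, 6, 4)
  proc-B: need (2, 6, 2) fits (9, 6, 4); releases (1, 0, 2), pool now (10, 6, 6)
  proc-D: need (1, 0, 5) fits (10, 6, 6); releases (1, 2, 1), pool now (11, 8, 7)
  proc-G: need (1, 7, 5) fits (11, 8, 7); releases (2, 2, 1), pool now (13, 10, 8)


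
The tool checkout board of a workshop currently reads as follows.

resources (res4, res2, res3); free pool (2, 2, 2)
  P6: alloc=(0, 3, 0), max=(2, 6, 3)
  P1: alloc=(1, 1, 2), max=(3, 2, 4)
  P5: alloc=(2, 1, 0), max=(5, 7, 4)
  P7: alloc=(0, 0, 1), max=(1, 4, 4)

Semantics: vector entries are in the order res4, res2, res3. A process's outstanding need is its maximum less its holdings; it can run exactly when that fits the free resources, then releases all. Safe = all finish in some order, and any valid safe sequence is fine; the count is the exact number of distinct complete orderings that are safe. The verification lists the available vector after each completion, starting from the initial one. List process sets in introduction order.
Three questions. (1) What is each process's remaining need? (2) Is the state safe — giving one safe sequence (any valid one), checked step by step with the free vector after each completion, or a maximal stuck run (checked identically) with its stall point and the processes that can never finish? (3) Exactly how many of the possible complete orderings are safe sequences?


(1) Remaining need (order res4, res2, res3):
  P6: (2, 3, 3)
  P1: (2, 1, 2)
  P5: (3, 6, 4)
  P7: (1, 4, 3)
(2) SAFE. One safe sequence: P1, P6, P5, P7.
Key observation: the first exact fit in this order is P1 — it needs (2, 1, 2) with (2, 2, 2) free, meeting a requested resource to the last unit.
Verifying each step:
  pool = (2, 2, 2)
  P1: need (2, 1, 2) fits (2, 2, 2); releases (1, 1, 2), pool now (3, 3, 4)
  P6: need (2, 3, 3) fits (3, 3, 4); releases (0, 3, 0), pool now (3, 6, 4)
  P5: need (3, 6, 4) fits (3, 6, 4); releases (2, 1, 0), pool now (5, 7, 4)
  P7: need (1, 4, 3) fits (5, 7, 4); releases (0, 0, 1), pool now (5, 7, 5)
(3) The exact count: 2 of the possible complete orderings are safe sequences.


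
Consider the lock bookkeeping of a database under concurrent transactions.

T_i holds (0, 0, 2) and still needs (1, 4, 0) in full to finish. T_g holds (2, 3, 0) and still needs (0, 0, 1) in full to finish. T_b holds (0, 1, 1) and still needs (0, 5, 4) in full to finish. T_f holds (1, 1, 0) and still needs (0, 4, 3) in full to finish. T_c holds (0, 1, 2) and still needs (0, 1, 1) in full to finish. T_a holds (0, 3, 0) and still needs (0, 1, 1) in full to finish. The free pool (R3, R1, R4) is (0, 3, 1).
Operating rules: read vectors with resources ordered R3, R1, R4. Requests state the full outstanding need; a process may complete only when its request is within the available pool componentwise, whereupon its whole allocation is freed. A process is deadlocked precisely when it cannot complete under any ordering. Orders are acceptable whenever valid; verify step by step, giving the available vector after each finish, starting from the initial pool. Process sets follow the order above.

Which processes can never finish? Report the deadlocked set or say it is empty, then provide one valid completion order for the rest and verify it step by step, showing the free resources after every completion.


Nothing here is deadlocked.
Key observation: there is always a runnable process — T_c first — so the state unwinds completely.
The rest can finish in the order T_c, T_g, T_i, T_a, T_b, T_f. Check, step by step:
  pool = (0, 3, 1)
  T_c needs (0, 1, 1) <= (0, 3, 1) -> finishes; pool += (0, 1, 2) = (0, 4, 3)
  T_g needs (0, 0, 1) <= (0, 4, 3) -> finishes; pool += (2, 3, 0) = (2, 7, 3)
  T_i needs (1, 4, 0) <= (2, 7, 3) -> finishes; pool += (0, 0, 2) = (2, 7, 5)
  T_a needs (0, 1, 1) <= (2, 7, 5) -> finishes; pool += (0, 3, 0) = (2, 10, 5)
  T_b needs (0, 5, 4) <= (2, 10, 5) -> finishes; pool += (0, 1, 1) = (2, 11, 6)
  T_f needs (0, 4, 3) <= (2, 11, 6) -> finishes; pool += (1, 1, 0) = (3, 12, 6)


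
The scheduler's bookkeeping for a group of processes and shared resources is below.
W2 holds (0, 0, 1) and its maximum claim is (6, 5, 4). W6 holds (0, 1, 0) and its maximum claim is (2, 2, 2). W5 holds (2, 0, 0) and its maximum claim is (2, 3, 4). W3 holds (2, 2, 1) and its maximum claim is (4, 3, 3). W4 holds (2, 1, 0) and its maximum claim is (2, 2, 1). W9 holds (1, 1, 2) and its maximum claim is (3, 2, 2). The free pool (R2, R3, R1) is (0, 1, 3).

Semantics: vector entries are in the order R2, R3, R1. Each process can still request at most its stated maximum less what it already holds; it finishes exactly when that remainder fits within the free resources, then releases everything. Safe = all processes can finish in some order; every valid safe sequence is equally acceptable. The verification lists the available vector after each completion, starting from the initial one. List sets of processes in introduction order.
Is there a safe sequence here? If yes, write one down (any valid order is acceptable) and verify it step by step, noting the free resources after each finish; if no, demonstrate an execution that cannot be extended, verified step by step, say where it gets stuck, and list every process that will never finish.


The state is SAFE; one workable sequence: W4, W3, W6, W5, W2, W9.
Key observation: at W4 the run first touches a limit — (0, 1, 1) against (0, 1, 3), exact on a resource it actually requests.
Step-by-step check:
  pool = (0, 1, 3)
  run W4 (needs (0, 1, 1), free (0, 1, 3)); after release of (2, 1, 0) the pool is (2, 2, 3)
  run W3 (needs (2, 1, 2), free (2, 2, 3)); after release of (2, 2, 1) the pool is (4, 4, 4)
  run W6 (needs (2, 1, 2), free (4, 4, 4)); after release of (0, 1, 0) the pool is (4, 5, 4)
  run W5 (needs (0, 3, 4), free (4, 5, 4)); after release of (2, 0, 0) the pool is (6, 5, 4)
  run W2 (needs (6, 5, 3), free (6, 5, 4)); after release of (0, 0, 1) the pool is (6, 5, 5)
  run W9 (needs (2, 1, 0), free (6, 5, 5)); after release of (1, 1, 2) the pool is (7, 6, 7)


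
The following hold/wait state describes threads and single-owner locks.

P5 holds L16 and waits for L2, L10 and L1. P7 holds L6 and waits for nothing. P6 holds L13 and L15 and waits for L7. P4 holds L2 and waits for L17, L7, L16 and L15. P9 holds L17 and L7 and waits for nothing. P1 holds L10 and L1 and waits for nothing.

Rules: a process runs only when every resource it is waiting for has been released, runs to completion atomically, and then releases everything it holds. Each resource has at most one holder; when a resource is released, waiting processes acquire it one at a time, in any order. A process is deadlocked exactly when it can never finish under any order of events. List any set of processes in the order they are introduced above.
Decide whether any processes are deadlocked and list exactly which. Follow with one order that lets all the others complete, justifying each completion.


Deadlocked set: P5 and P4.
Key observation: the knot is the closed ring of waits P5 -> P4 -> P5; no other process is dragged down with it.
A valid finishing order for the others: P1, P9, P7, P6.
Check, step by step:
  P1 waits on nothing -> runs at once and releases L10 and L1
  P9 waits on nothing -> runs at once and releases L17 and L7
  P7 waits on nothing -> runs at once and releases L6
  P6: everything it awaited (L7) is free; runs, freeing L13 and L15


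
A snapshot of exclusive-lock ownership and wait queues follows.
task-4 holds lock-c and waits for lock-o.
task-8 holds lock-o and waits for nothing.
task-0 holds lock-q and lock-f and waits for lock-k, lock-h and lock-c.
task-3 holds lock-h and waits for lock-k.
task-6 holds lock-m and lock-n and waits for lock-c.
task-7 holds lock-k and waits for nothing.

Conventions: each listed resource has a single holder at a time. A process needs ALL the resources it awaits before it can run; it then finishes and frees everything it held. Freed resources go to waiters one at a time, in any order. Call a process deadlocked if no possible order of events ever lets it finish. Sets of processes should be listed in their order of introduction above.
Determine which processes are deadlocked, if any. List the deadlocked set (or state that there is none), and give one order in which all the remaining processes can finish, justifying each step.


The deadlocked set is empty.
Key observation: the waits form no ring: some process can always run, and its releases unblock the others one by one.
A valid finishing order for the others: task-8, task-4, task-7, task-6, task-3, task-0.
Verifying each step:
  run task-8 (it waits on nothing); releases lock-o
  task-4 waits on lock-o — all released -> runs and releases lock-c
  run task-7 (it waits on nothing); releases lock-k
  task-6 waits on lock-c — all released -> runs and releases lock-m and lock-n
  task-3 waits on lock-k — all released -> runs and releases lock-h
  task-0 waits on lock-k, lock-h and lock-c — all released -> runs and releases lock-q and lock-f


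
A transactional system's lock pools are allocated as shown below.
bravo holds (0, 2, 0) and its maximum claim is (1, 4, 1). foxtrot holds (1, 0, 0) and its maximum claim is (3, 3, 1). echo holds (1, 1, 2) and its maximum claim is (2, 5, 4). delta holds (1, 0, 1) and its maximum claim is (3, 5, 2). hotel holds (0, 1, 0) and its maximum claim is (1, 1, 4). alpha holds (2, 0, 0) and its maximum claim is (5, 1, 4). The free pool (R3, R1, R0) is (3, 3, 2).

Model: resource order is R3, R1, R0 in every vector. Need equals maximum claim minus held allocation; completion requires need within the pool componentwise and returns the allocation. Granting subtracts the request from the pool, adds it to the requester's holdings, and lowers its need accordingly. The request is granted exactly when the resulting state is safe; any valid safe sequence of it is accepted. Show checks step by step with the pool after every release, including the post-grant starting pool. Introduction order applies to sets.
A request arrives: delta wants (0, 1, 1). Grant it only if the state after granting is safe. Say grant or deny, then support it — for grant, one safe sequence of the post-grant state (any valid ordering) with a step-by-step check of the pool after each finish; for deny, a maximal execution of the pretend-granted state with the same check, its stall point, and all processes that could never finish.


GRANT: granting preserves safety; a valid post-grant sequence is bravo, delta, echo, alpha, hotel, foxtrot.
Key observation: after the grant the pool drops to (3, 2, 1), which still lets bravo finish first and unwind the rest.
Check on the post-grant state, step by step:
  pool = (3, 2, 1)
  bravo needs (1, 2, 1) <= (3, 2, 1) -> finishes; pool += (0, 2, 0) = (3, 4, 1)
  delta needs (2, 4, 0) <= (3, 4, 1) -> finishes; pool += (1, 1, 2) = (4, 5, 3)
  echo needs (1, 4, 2) <= (4, 5, 3) -> finishes; pool += (1, 1, 2) = (5, 6, 5)
  alpha needs (3, 1, 4) <= (5, 6, 5) -> finishes; pool += (2, 0, 0) = (7, 6, 5)
  hotel needs (1, 0, 4) <= (7, 6, 5) -> finishes; pool += (0, 1, 0) = (7, 7, 5)
  foxtrot needs (2, 3, 1) <= (7, 7, 5) -> finishes; pool += (1, 0, 0) = (8, 7, 5)


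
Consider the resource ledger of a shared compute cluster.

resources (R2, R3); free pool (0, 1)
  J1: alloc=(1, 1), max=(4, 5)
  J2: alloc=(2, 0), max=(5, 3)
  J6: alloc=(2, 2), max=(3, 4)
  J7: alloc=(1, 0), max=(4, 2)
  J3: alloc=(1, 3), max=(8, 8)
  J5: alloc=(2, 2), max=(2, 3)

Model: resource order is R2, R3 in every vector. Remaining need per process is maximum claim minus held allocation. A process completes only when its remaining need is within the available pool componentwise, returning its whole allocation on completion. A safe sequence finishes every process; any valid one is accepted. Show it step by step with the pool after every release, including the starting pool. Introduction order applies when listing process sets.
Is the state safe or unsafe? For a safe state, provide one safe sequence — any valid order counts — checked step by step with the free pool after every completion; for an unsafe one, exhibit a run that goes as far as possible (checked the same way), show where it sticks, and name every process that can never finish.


SAFE, for example via the order J5, J6, J1, J2, J3, J7.
Key observation: the order's first zero-slack moment is J5 ((0, 1) needed, (0, 1) free — a requested resource with nothing to spare).
Check, step by step:
  pool = (0, 1)
  J5 needs (0, 1) <= (0, 1) -> finishes; pool += (2, 2) = (2, 3)
  J6 needs (1, 2) <= (2, 3) -> finishes; pool += (2, 2) = (4, 5)
  J1 needs (3, 4) <= (4, 5) -> finishes; pool += (1, 1) = (5, 6)
  J2 needs (3, 3) <= (5, 6) -> finishes; pool += (2, 0) = (7, 6)
  J3 needs (7, 5) <= (7, 6) -> finishes; pool += (1, 3) = (8, 9)
  J7 needs (3, 2) <= (8, 9) -> finishes; pool += (1, 0) = (9, 9)


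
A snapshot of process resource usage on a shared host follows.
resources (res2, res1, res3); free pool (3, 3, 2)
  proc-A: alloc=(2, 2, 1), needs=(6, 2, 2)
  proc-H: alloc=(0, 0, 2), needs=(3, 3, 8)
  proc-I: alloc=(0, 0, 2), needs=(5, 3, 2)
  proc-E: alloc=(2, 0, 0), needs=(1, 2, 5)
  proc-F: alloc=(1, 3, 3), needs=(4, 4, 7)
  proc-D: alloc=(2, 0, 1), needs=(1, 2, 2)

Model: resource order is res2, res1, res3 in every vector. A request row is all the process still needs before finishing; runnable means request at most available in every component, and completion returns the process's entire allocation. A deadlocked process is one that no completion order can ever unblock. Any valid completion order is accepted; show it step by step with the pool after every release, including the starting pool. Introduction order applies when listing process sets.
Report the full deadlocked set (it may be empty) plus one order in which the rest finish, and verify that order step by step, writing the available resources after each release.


The deadlocked set is proc-H and proc-F.
Key observation: no order helps: past proc-D, proc-I, proc-E, proc-A, the free pool tops out at (9, 5, 6), below what each blocked process needs in res3.
One completion order for the rest: proc-D, proc-I, proc-E, proc-A. Verifying each step:
  pool = (3, 3, 2)
  proc-D needs (1, 2, 2) <= (3, 3, 2) -> finishes; pool += (2, 0, 1) = (5, 3, 3)
  proc-I needs (5, 3, 2) <= (5, 3, 3) -> finishes; pool += (0, 0, 2) = (5, 3, 5)
  proc-E needs (1, 2, 5) <= (5, 3, 5) -> finishes; pool += (2, 0, 0) = (7, 3, 5)
  proc-A needs (6, 2, 2) <= (7, 3, 5) -> finishes; pool += (2, 2, 1) = (9, 5, 6)
None of the blocked processes ever fits:
  proc-H still needs (3, 3, 8) but only (9, 5, 6) is free — short on res3
  proc-F still needs (4, 4, 7) but only (9, 5, 6) is free — short on res3


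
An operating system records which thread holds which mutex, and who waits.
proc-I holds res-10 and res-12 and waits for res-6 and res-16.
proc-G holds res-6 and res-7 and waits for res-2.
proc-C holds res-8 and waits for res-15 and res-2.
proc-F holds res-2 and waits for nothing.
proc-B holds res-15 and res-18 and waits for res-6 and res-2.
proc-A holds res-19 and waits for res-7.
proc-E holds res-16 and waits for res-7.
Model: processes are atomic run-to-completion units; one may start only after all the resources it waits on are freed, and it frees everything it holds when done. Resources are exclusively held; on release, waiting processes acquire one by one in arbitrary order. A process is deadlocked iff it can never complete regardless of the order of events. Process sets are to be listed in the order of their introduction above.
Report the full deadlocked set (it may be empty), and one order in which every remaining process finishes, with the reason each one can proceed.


The deadlocked set is empty.
Key observation: the waits form no ring: some process can always run, and its releases unblock the others one by one.
A valid finishing order for the others: proc-F, proc-G, proc-E, proc-B, proc-C, proc-I, proc-A.
Check, step by step:
  proc-F waits on nothing -> runs at once and releases res-2
  proc-G waits on res-2 — all released -> runs and releases res-6 and res-7
  proc-E waits on res-7 — all released -> runs and releases res-16
  proc-B waits on res-6 and res-2 — all released -> runs and releases res-15 and res-18
  proc-C waits on res-15 and res-2 — all released -> runs and releases res-8
  proc-I waits on res-6 and res-16 — all released -> runs and releases res-10 and res-12
  proc-A waits on res-7 — all released -> runs and releases res-19


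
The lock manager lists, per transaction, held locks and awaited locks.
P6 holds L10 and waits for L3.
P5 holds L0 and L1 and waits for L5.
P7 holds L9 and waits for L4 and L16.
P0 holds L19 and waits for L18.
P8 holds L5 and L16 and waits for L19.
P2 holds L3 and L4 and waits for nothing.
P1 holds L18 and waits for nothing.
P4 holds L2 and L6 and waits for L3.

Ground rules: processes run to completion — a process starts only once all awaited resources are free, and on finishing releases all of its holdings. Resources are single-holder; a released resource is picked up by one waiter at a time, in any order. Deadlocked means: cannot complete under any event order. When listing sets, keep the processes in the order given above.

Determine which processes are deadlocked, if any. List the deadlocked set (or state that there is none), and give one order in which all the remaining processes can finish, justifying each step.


Nothing here is deadlocked.
Key observation: no waiting chain loops back on itself — every chain ends at a process that waits on nothing, so everyone eventually runs.
One completion order for the rest: P1, P0, P8, P2, P7, P5, P4, P6.
Check, step by step:
  run P1 (it waits on nothing); releases L18
  P0: everything it awaited (L18) is free; runs, freeing L19
  P8: everything it awaited (L19) is free; runs, freeing L5 and L16
  run P2 (it waits on nothing); releases L3 and L4
  P7: everything it awaited (L4 and L16) is free; runs, freeing L9
  P5: everything it awaited (L5) is free; runs, freeing L0 and L1
  P4: everything it awaited (L3) is free; runs, freeing L2 and L6
  P6: everything it awaited (L3) is free; runs, freeing L10
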